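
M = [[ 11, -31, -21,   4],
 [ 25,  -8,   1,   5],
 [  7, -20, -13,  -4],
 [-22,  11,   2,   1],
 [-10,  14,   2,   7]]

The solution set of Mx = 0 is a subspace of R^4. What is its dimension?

0

Row reduce to echelon form.
R2 ← R2 − (25/11)·R1: [0, 687/11, 536/11, -45/11]
R3 ← R3 − (7/11)·R1: [0, -3/11, 4/11, -72/11]
R4 ← R4 + (2)·R1: [0, -51, -40, 9]
R5 ← R5 + (10/11)·R1: [0, -156/11, -188/11, 117/11]
R3 ← R3 + (1/229)·R2: [0, 0, 132/229, -1503/229]
R4 ← R4 + (187/229)·R2: [0, 0, -48/229, 1296/229]
R5 ← R5 + (52/229)·R2: [0, 0, -1380/229, 2223/229]
R4 ← R4 + (4/11)·R3: [0, 0, 0, 36/11]
R5 ← R5 + (115/11)·R3: [0, 0, 0, -648/11]
R5 ← R5 + (18)·R4: [0, 0, 0, 0]
4 nonzero rows, so rank(M) = 4.
M has 4 columns; by rank–nullity, nullity = 4 − 4 = 0.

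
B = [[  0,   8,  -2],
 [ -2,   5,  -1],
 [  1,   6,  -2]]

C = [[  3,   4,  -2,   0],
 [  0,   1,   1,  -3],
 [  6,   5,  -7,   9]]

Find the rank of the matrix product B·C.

First compute BC:
[[-12,  -2,  22, -42],
 [-12,  -8,  16, -24],
 [ -9,   0,  18, -36]]
Now row reduce the product.
R2 ← R2 − R1: [0, -6, -6, 18]
R3 ← R3 − (3/4)·R1: [0, 3/2, 3/2, -9/2]
R3 ← R3 + (1/4)·R2: [0, 0, 0, 0]
2 nonzero rows, so rank(BC) = 2.

2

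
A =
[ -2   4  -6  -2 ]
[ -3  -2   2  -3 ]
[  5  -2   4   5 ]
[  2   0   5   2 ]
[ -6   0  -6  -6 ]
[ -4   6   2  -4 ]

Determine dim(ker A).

1

Row reduce to echelon form.
R2 ← R2 − (3/2)·R1: [0, -8, 11, 0]
R3 ← R3 + (5/2)·R1: [0, 8, -11, 0]
R4 ← R4 + R1: [0, 4, -1, 0]
R5 ← R5 − (3)·R1: [0, -12, 12, 0]
R6 ← R6 − (2)·R1: [0, -2, 14, 0]
R3 ← R3 + R2: [0, 0, 0, 0]
R4 ← R4 + (1/2)·R2: [0, 0, 9/2, 0]
R5 ← R5 − (3/2)·R2: [0, 0, -9/2, 0]
R6 ← R6 − (1/4)·R2: [0, 0, 45/4, 0]
Swap R3 ↔ R4
R5 ← R5 + R3: [0, 0, 0, 0]
R6 ← R6 − (5/2)·R3: [0, 0, 0, 0]
3 nonzero rows, so rank(A) = 3.
A has 4 columns; by rank–nullity, nullity = 4 − 3 = 1.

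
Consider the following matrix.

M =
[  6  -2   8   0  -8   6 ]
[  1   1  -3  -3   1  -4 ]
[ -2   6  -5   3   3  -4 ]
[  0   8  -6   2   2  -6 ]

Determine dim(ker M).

Row reduce to echelon form.
R2 ← R2 − (1/6)·R1: [0, 4/3, -13/3, -3, 7/3, -5]
R3 ← R3 + (1/3)·R1: [0, 16/3, -7/3, 3, 1/3, -2]
R3 ← R3 − (4)·R2: [0, 0, 15, 15, -9, 18]
R4 ← R4 − (6)·R2: [0, 0, 20, 20, -12, 24]
R4 ← R4 − (4/3)·R3: [0, 0, 0, 0, 0, 0]
3 nonzero rows, so rank(M) = 3.
M has 6 columns; by rank–nullity, nullity = 6 − 3 = 3.

3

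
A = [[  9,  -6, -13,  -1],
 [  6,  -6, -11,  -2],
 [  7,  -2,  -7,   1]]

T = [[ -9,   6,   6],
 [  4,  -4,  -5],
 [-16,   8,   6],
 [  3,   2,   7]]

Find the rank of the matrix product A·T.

2

First compute AT:
[[100, -28,  -1],
 [ 92, -32, -14],
 [ 44,  -4,  17]]
Now row reduce the product.
R2 ← R2 − (23/25)·R1: [0, -156/25, -327/25]
R3 ← R3 − (11/25)·R1: [0, 208/25, 436/25]
R3 ← R3 + (4/3)·R2: [0, 0, 0]
2 nonzero rows, so rank(AT) = 2.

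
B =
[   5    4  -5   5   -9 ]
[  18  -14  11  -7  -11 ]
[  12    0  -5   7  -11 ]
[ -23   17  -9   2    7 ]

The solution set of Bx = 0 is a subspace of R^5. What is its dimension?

Row reduce to echelon form.
R2 ← R2 − (18/5)·R1: [0, -142/5, 29, -25, 107/5]
R3 ← R3 − (12/5)·R1: [0, -48/5, 7, -5, 53/5]
R4 ← R4 + (23/5)·R1: [0, 177/5, -32, 25, -172/5]
R3 ← R3 − (24/71)·R2: [0, 0, -199/71, 245/71, 239/71]
R4 ← R4 + (177/142)·R2: [0, 0, 589/142, -875/142, -1097/142]
R4 ← R4 + (589/398)·R3: [0, 0, 0, -210/199, -546/199]
4 nonzero rows, so rank(B) = 4.
B has 5 columns; by rank–nullity, nullity = 5 − 4 = 1.

1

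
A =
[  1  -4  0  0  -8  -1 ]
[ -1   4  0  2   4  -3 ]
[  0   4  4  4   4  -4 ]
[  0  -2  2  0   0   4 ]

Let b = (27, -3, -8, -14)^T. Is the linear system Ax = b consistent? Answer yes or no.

yes

Row reduce the augmented matrix [A | b].
R2 ← R2 + R1: [0, 0, 0, 2, -4, -4, 24]
Swap R2 ↔ R3
R4 ← R4 + (1/2)·R2: [0, 0, 4, 2, 2, 2, -18]
Swap R3 ↔ R4
The echelon form has 4 nonzero rows, and every pivot lies in the first 6 columns, so rank(A) = rank([A|b]) = 4.
The system is consistent.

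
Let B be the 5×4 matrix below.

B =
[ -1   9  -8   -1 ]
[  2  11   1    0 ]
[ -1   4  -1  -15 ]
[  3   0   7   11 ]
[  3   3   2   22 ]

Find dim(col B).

Row reduce to echelon form.
R2 ← R2 + (2)·R1: [0, 29, -15, -2]
R3 ← R3 − R1: [0, -5, 7, -14]
R4 ← R4 + (3)·R1: [0, 27, -17, 8]
R5 ← R5 + (3)·R1: [0, 30, -22, 19]
R3 ← R3 + (5/29)·R2: [0, 0, 128/29, -416/29]
R4 ← R4 − (27/29)·R2: [0, 0, -88/29, 286/29]
R5 ← R5 − (30/29)·R2: [0, 0, -188/29, 611/29]
R4 ← R4 + (11/16)·R3: [0, 0, 0, 0]
R5 ← R5 + (47/32)·R3: [0, 0, 0, 0]
Echelon form has 3 nonzero rows, so rank(B) = 3.
The column space has dimension equal to the rank: 3.

3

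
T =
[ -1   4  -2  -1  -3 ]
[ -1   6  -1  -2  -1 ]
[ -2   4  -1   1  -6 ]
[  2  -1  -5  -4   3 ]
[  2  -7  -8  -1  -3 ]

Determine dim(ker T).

2

Row reduce to echelon form.
R2 ← R2 − R1: [0, 2, 1, -1, 2]
R3 ← R3 − (2)·R1: [0, -4, 3, 3, 0]
R4 ← R4 + (2)·R1: [0, 7, -9, -6, -3]
R5 ← R5 + (2)·R1: [0, 1, -12, -3, -9]
R3 ← R3 + (2)·R2: [0, 0, 5, 1, 4]
R4 ← R4 − (7/2)·R2: [0, 0, -25/2, -5/2, -10]
R5 ← R5 − (1/2)·R2: [0, 0, -25/2, -5/2, -10]
R4 ← R4 + (5/2)·R3: [0, 0, 0, 0, 0]
R5 ← R5 + (5/2)·R3: [0, 0, 0, 0, 0]
3 nonzero rows, so rank(T) = 3.
T has 5 columns; by rank–nullity, nullity = 5 − 3 = 2.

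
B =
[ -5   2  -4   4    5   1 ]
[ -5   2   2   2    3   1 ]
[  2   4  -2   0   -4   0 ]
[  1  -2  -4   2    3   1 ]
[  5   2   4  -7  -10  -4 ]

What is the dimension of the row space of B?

5

Row reduce to echelon form.
R2 ← R2 − R1: [0, 0, 6, -2, -2, 0]
R3 ← R3 + (2/5)·R1: [0, 24/5, -18/5, 8/5, -2, 2/5]
R4 ← R4 + (1/5)·R1: [0, -8/5, -24/5, 14/5, 4, 6/5]
R5 ← R5 + R1: [0, 4, 0, -3, -5, -3]
Swap R2 ↔ R3
R4 ← R4 + (1/3)·R2: [0, 0, -6, 10/3, 10/3, 4/3]
R5 ← R5 − (5/6)·R2: [0, 0, 3, -13/3, -10/3, -10/3]
R4 ← R4 + R3: [0, 0, 0, 4/3, 4/3, 4/3]
R5 ← R5 − (1/2)·R3: [0, 0, 0, -10/3, -7/3, -10/3]
R5 ← R5 + (5/2)·R4: [0, 0, 0, 0, 1, 0]
Echelon form has 5 nonzero rows, so rank(B) = 5.
The row space has dimension equal to the rank: 5.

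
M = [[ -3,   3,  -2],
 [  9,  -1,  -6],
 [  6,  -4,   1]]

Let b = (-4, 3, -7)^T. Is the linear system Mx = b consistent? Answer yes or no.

Row reduce the augmented matrix [M | b].
R2 ← R2 + (3)·R1: [0, 8, -12, -9]
R3 ← R3 + (2)·R1: [0, 2, -3, -15]
R3 ← R3 − (1/4)·R2: [0, 0, 0, -51/4]
The echelon form has 3 nonzero rows; the last pivot sits in the augmented column, so rank(M) = 2 but rank([M|b]) = 3.
Since the ranks differ, the system is inconsistent.

no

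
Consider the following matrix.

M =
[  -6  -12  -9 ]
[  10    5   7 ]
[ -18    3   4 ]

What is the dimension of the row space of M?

Row reduce to echelon form.
R2 ← R2 + (5/3)·R1: [0, -15, -8]
R3 ← R3 − (3)·R1: [0, 39, 31]
R3 ← R3 + (13/5)·R2: [0, 0, 51/5]
Echelon form has 3 nonzero rows, so rank(M) = 3.
The row space has dimension equal to the rank: 3.

3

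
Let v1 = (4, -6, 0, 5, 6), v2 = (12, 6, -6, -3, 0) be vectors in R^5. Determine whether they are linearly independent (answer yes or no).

Form the matrix with these vectors as rows and row reduce.
R2 ← R2 − (3)·R1: [0, 24, -6, -18, -18]
2 nonzero rows, so the 2 vectors span a space of dimension 2.
Since 2 = 2, the vectors are linearly independent.

yes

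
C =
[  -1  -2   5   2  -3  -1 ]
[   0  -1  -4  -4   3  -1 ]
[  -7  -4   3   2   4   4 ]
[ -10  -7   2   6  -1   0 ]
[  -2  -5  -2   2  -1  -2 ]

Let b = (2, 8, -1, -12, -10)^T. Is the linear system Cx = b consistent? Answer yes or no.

Row reduce the augmented matrix [C | b].
R3 ← R3 − (7)·R1: [0, 10, -32, -12, 25, 11, -15]
R4 ← R4 − (10)·R1: [0, 13, -48, -14, 29, 10, -32]
R5 ← R5 − (2)·R1: [0, -1, -12, -2, 5, 0, -14]
R3 ← R3 + (10)·R2: [0, 0, -72, -52, 55, 1, 65]
R4 ← R4 + (13)·R2: [0, 0, -100, -66, 68, -3, 72]
R5 ← R5 − R2: [0, 0, -8, 2, 2, 1, -22]
R4 ← R4 − (25/18)·R3: [0, 0, 0, 56/9, -151/18, -79/18, -329/18]
R5 ← R5 − (1/9)·R3: [0, 0, 0, 70/9, -37/9, 8/9, -263/9]
R5 ← R5 − (5/4)·R4: [0, 0, 0, 0, 51/8, 51/8, -51/8]
The echelon form has 5 nonzero rows, and every pivot lies in the first 6 columns, so rank(C) = rank([C|b]) = 5.
The system is consistent.

yes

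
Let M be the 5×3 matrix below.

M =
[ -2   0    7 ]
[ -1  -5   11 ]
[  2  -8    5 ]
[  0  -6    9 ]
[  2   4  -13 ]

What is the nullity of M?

1

Row reduce to echelon form.
R2 ← R2 − (1/2)·R1: [0, -5, 15/2]
R3 ← R3 + R1: [0, -8, 12]
R5 ← R5 + R1: [0, 4, -6]
R3 ← R3 − (8/5)·R2: [0, 0, 0]
R4 ← R4 − (6/5)·R2: [0, 0, 0]
R5 ← R5 + (4/5)·R2: [0, 0, 0]
2 nonzero rows, so rank(M) = 2.
M has 3 columns; by rank–nullity, nullity = 3 − 2 = 1.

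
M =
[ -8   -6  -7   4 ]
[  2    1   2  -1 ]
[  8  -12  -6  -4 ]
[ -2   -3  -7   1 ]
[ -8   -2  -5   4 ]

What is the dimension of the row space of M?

Row reduce to echelon form.
R2 ← R2 + (1/4)·R1: [0, -1/2, 1/4, 0]
R3 ← R3 + R1: [0, -18, -13, 0]
R4 ← R4 − (1/4)·R1: [0, -3/2, -21/4, 0]
R5 ← R5 − R1: [0, 4, 2, 0]
R3 ← R3 − (36)·R2: [0, 0, -22, 0]
R4 ← R4 − (3)·R2: [0, 0, -6, 0]
R5 ← R5 + (8)·R2: [0, 0, 4, 0]
R4 ← R4 − (3/11)·R3: [0, 0, 0, 0]
R5 ← R5 + (2/11)·R3: [0, 0, 0, 0]
Echelon form has 3 nonzero rows, so rank(M) = 3.
The row space has dimension equal to the rank: 3.

3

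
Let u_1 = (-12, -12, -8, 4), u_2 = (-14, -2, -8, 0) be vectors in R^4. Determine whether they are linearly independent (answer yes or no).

yes

Form the matrix with these vectors as rows and row reduce.
R2 ← R2 − (7/6)·R1: [0, 12, 4/3, -14/3]
2 nonzero rows, so the 2 vectors span a space of dimension 2.
Since 2 = 2, the vectors are linearly independent.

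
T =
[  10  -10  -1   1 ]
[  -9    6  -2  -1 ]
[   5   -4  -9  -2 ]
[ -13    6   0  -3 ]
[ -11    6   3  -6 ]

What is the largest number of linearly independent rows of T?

4

Row reduce to echelon form.
R2 ← R2 + (9/10)·R1: [0, -3, -29/10, -1/10]
R3 ← R3 − (1/2)·R1: [0, 1, -17/2, -5/2]
R4 ← R4 + (13/10)·R1: [0, -7, -13/10, -17/10]
R5 ← R5 + (11/10)·R1: [0, -5, 19/10, -49/10]
R3 ← R3 + (1/3)·R2: [0, 0, -142/15, -38/15]
R4 ← R4 − (7/3)·R2: [0, 0, 82/15, -22/15]
R5 ← R5 − (5/3)·R2: [0, 0, 101/15, -71/15]
R4 ← R4 + (41/71)·R3: [0, 0, 0, -208/71]
R5 ← R5 + (101/142)·R3: [0, 0, 0, -464/71]
R5 ← R5 − (29/13)·R4: [0, 0, 0, 0]
Echelon form has 4 nonzero rows, so rank(T) = 4.
The rank gives the maximum number of linearly independent rows: 4.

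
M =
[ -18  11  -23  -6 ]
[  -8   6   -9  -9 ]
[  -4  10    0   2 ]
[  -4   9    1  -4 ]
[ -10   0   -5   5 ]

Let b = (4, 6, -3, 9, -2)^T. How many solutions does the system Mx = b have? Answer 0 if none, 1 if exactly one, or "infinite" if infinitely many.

0

Row reduce the augmented matrix [M | b].
R2 ← R2 − (4/9)·R1: [0, 10/9, 11/9, -19/3, 38/9]
R3 ← R3 − (2/9)·R1: [0, 68/9, 46/9, 10/3, -35/9]
R4 ← R4 − (2/9)·R1: [0, 59/9, 55/9, -8/3, 73/9]
R5 ← R5 − (5/9)·R1: [0, -55/9, 70/9, 25/3, -38/9]
R3 ← R3 − (34/5)·R2: [0, 0, -16/5, 232/5, -163/5]
R4 ← R4 − (59/10)·R2: [0, 0, -11/10, 347/10, -84/5]
R5 ← R5 + (11/2)·R2: [0, 0, 29/2, -53/2, 19]
R4 ← R4 − (11/32)·R3: [0, 0, 0, 75/4, -179/32]
R5 ← R5 + (145/32)·R3: [0, 0, 0, 735/4, -4119/32]
R5 ← R5 − (49/5)·R4: [0, 0, 0, 0, -739/10]
The echelon form has 5 nonzero rows; the last pivot sits in the augmented column, so rank(M) = 4 but rank([M|b]) = 5.
Since the ranks differ, the system is inconsistent.
It has no solutions.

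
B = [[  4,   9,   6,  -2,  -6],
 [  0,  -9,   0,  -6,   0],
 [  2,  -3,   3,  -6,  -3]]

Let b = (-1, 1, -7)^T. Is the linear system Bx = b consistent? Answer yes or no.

no

Row reduce the augmented matrix [B | b].
R3 ← R3 − (1/2)·R1: [0, -15/2, 0, -5, 0, -13/2]
R3 ← R3 − (5/6)·R2: [0, 0, 0, 0, 0, -22/3]
The echelon form has 3 nonzero rows; the last pivot sits in the augmented column, so rank(B) = 2 but rank([B|b]) = 3.
Since the ranks differ, the system is inconsistent.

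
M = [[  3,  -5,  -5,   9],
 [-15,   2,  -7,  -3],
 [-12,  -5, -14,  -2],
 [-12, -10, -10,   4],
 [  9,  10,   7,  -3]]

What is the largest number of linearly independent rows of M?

4

Row reduce to echelon form.
R2 ← R2 + (5)·R1: [0, -23, -32, 42]
R3 ← R3 + (4)·R1: [0, -25, -34, 34]
R4 ← R4 + (4)·R1: [0, -30, -30, 40]
R5 ← R5 − (3)·R1: [0, 25, 22, -30]
R3 ← R3 − (25/23)·R2: [0, 0, 18/23, -268/23]
R4 ← R4 − (30/23)·R2: [0, 0, 270/23, -340/23]
R5 ← R5 + (25/23)·R2: [0, 0, -294/23, 360/23]
R4 ← R4 − (15)·R3: [0, 0, 0, 160]
R5 ← R5 + (49/3)·R3: [0, 0, 0, -524/3]
R5 ← R5 + (131/120)·R4: [0, 0, 0, 0]
Echelon form has 4 nonzero rows, so rank(M) = 4.
The rank gives the maximum number of linearly independent rows: 4.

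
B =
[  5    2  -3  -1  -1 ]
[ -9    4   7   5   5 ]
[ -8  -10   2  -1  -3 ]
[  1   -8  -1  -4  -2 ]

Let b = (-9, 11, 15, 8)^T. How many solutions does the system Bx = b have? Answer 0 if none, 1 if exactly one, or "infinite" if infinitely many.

infinite

Row reduce the augmented matrix [B | b].
R2 ← R2 + (9/5)·R1: [0, 38/5, 8/5, 16/5, 16/5, -26/5]
R3 ← R3 + (8/5)·R1: [0, -34/5, -14/5, -13/5, -23/5, 3/5]
R4 ← R4 − (1/5)·R1: [0, -42/5, -2/5, -19/5, -9/5, 49/5]
R3 ← R3 + (17/19)·R2: [0, 0, -26/19, 5/19, -33/19, -77/19]
R4 ← R4 + (21/19)·R2: [0, 0, 26/19, -5/19, 33/19, 77/19]
R4 ← R4 + R3: [0, 0, 0, 0, 0, 0]
The echelon form has 3 nonzero rows, and every pivot lies in the first 5 columns, so rank(B) = rank([B|b]) = 3.
The system is consistent.
rank = 3 < 5 unknowns, so there are infinitely many solutions.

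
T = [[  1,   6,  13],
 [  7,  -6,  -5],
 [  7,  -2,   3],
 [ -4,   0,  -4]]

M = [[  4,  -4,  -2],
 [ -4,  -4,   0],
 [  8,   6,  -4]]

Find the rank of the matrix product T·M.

2

First compute TM:
[[ 84,  50, -54],
 [ 12, -34,   6],
 [ 60,  -2, -26],
 [-48,  -8,  24]]
Now row reduce the product.
R2 ← R2 − (1/7)·R1: [0, -288/7, 96/7]
R3 ← R3 − (5/7)·R1: [0, -264/7, 88/7]
R4 ← R4 + (4/7)·R1: [0, 144/7, -48/7]
R3 ← R3 − (11/12)·R2: [0, 0, 0]
R4 ← R4 + (1/2)·R2: [0, 0, 0]
2 nonzero rows, so rank(TM) = 2.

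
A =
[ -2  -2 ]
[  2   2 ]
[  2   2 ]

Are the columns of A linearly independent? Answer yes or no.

no

Row reduce A to echelon form.
R2 ← R2 + R1: [0, 0]
R3 ← R3 + R1: [0, 0]
1 pivot among 2 columns.
Only 1 < 2 pivot columns, so the columns are linearly dependent.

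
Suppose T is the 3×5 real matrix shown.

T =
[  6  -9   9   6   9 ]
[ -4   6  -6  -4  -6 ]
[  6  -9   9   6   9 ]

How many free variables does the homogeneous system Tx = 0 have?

4

Row reduce to echelon form.
R2 ← R2 + (2/3)·R1: [0, 0, 0, 0, 0]
R3 ← R3 − R1: [0, 0, 0, 0, 0]
1 nonzero row, so rank(T) = 1.
T has 5 columns; by rank–nullity, nullity = 5 − 1 = 4.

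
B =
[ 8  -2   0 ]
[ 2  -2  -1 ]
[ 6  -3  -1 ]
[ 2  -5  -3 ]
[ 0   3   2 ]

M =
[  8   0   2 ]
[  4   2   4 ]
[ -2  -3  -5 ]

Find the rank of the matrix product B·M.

First compute BM:
[[ 56,  -4,   8],
 [ 10,  -1,   1],
 [ 38,  -3,   5],
 [  2,  -1,  -1],
 [  8,   0,   2]]
Now row reduce the product.
R2 ← R2 − (5/28)·R1: [0, -2/7, -3/7]
R3 ← R3 − (19/28)·R1: [0, -2/7, -3/7]
R4 ← R4 − (1/28)·R1: [0, -6/7, -9/7]
R5 ← R5 − (1/7)·R1: [0, 4/7, 6/7]
R3 ← R3 − R2: [0, 0, 0]
R4 ← R4 − (3)·R2: [0, 0, 0]
R5 ← R5 + (2)·R2: [0, 0, 0]
2 nonzero rows, so rank(BM) = 2.

2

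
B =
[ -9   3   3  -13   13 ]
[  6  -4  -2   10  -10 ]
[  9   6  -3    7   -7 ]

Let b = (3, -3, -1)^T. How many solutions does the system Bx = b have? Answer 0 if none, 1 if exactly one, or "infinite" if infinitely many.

0

Row reduce the augmented matrix [B | b].
R2 ← R2 + (2/3)·R1: [0, -2, 0, 4/3, -4/3, -1]
R3 ← R3 + R1: [0, 9, 0, -6, 6, 2]
R3 ← R3 + (9/2)·R2: [0, 0, 0, 0, 0, -5/2]
The echelon form has 3 nonzero rows; the last pivot sits in the augmented column, so rank(B) = 2 but rank([B|b]) = 3.
Since the ranks differ, the system is inconsistent.
It has no solutions.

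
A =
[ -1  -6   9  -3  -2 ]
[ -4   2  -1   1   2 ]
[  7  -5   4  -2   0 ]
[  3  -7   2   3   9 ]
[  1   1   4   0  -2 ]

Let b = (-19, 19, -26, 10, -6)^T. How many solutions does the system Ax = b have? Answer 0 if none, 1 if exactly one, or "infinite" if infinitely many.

Row reduce the augmented matrix [A | b].
R2 ← R2 − (4)·R1: [0, 26, -37, 13, 10, 95]
R3 ← R3 + (7)·R1: [0, -47, 67, -23, -14, -159]
R4 ← R4 + (3)·R1: [0, -25, 29, -6, 3, -47]
R5 ← R5 + R1: [0, -5, 13, -3, -4, -25]
R3 ← R3 + (47/26)·R2: [0, 0, 3/26, 1/2, 53/13, 331/26]
R4 ← R4 + (25/26)·R2: [0, 0, -171/26, 13/2, 164/13, 1153/26]
R5 ← R5 + (5/26)·R2: [0, 0, 153/26, -1/2, -27/13, -175/26]
R4 ← R4 + (57)·R3: [0, 0, 0, 35, 245, 770]
R5 ← R5 − (51)·R3: [0, 0, 0, -26, -210, -656]
R5 ← R5 + (26/35)·R4: [0, 0, 0, 0, -28, -84]
The echelon form has 5 nonzero rows, and every pivot lies in the first 5 columns, so rank(A) = rank([A|b]) = 5.
The system is consistent.
rank = 5 = number of unknowns, so the solution is unique.

1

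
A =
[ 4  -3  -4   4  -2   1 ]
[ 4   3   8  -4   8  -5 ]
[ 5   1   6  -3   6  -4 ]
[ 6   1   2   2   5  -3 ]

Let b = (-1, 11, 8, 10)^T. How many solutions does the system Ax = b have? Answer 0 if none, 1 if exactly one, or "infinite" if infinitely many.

infinite

Row reduce the augmented matrix [A | b].
R2 ← R2 − R1: [0, 6, 12, -8, 10, -6, 12]
R3 ← R3 − (5/4)·R1: [0, 19/4, 11, -8, 17/2, -21/4, 37/4]
R4 ← R4 − (3/2)·R1: [0, 11/2, 8, -4, 8, -9/2, 23/2]
R3 ← R3 − (19/24)·R2: [0, 0, 3/2, -5/3, 7/12, -1/2, -1/4]
R4 ← R4 − (11/12)·R2: [0, 0, -3, 10/3, -7/6, 1, 1/2]
R4 ← R4 + (2)·R3: [0, 0, 0, 0, 0, 0, 0]
The echelon form has 3 nonzero rows, and every pivot lies in the first 6 columns, so rank(A) = rank([A|b]) = 3.
The system is consistent.
rank = 3 < 6 unknowns, so there are infinitely many solutions.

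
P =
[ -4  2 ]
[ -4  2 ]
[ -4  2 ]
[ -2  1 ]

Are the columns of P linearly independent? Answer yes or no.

Row reduce P to echelon form.
R2 ← R2 − R1: [0, 0]
R3 ← R3 − R1: [0, 0]
R4 ← R4 − (1/2)·R1: [0, 0]
1 pivot among 2 columns.
Only 1 < 2 pivot columns, so the columns are linearly dependent.

no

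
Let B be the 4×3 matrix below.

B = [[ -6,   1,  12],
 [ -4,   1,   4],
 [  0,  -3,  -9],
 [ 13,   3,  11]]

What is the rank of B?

Row reduce to echelon form.
R2 ← R2 − (2/3)·R1: [0, 1/3, -4]
R4 ← R4 + (13/6)·R1: [0, 31/6, 37]
R3 ← R3 + (9)·R2: [0, 0, -45]
R4 ← R4 − (31/2)·R2: [0, 0, 99]
R4 ← R4 + (11/5)·R3: [0, 0, 0]
Echelon form has 3 nonzero rows, so rank(B) = 3.

3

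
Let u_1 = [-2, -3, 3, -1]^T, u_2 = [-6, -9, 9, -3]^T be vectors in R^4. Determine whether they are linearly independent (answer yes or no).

no

Form the matrix with these vectors as rows and row reduce.
R2 ← R2 − (3)·R1: [0, 0, 0, 0]
1 nonzero row, so the 2 vectors span a space of dimension 1.
Since 1 < 2, the vectors are linearly dependent.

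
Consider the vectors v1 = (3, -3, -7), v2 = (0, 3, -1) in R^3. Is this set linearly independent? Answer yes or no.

yes

Form the matrix with these vectors as rows and row reduce.
2 nonzero rows, so the 2 vectors span a space of dimension 2.
Since 2 = 2, the vectors are linearly independent.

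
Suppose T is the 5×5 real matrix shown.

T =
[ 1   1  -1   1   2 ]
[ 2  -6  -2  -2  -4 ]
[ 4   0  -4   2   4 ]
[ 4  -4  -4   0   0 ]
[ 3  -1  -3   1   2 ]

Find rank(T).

2

Row reduce to echelon form.
R2 ← R2 − (2)·R1: [0, -8, 0, -4, -8]
R3 ← R3 − (4)·R1: [0, -4, 0, -2, -4]
R4 ← R4 − (4)·R1: [0, -8, 0, -4, -8]
R5 ← R5 − (3)·R1: [0, -4, 0, -2, -4]
R3 ← R3 − (1/2)·R2: [0, 0, 0, 0, 0]
R4 ← R4 − R2: [0, 0, 0, 0, 0]
R5 ← R5 − (1/2)·R2: [0, 0, 0, 0, 0]
Echelon form has 2 nonzero rows, so rank(T) = 2.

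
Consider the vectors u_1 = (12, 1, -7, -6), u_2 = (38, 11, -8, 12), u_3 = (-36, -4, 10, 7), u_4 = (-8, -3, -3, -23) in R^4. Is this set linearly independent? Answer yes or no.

Form the matrix with these vectors as rows and row reduce.
R2 ← R2 − (19/6)·R1: [0, 47/6, 85/6, 31]
R3 ← R3 + (3)·R1: [0, -1, -11, -11]
R4 ← R4 + (2/3)·R1: [0, -7/3, -23/3, -27]
R3 ← R3 + (6/47)·R2: [0, 0, -432/47, -331/47]
R4 ← R4 + (14/47)·R2: [0, 0, -162/47, -835/47]
R4 ← R4 − (3/8)·R3: [0, 0, 0, -121/8]
4 nonzero rows, so the 4 vectors span a space of dimension 4.
Since 4 = 4, the vectors are linearly independent.

yes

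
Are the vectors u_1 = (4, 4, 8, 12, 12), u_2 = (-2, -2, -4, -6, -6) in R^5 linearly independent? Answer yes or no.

Form the matrix with these vectors as rows and row reduce.
R2 ← R2 + (1/2)·R1: [0, 0, 0, 0, 0]
1 nonzero row, so the 2 vectors span a space of dimension 1.
Since 1 < 2, the vectors are linearly dependent.

no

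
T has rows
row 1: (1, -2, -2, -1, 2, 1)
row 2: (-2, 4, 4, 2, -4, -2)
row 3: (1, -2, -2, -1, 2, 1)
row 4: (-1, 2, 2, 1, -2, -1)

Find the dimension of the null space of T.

5

Row reduce to echelon form.
R2 ← R2 + (2)·R1: [0, 0, 0, 0, 0, 0]
R3 ← R3 − R1: [0, 0, 0, 0, 0, 0]
R4 ← R4 + R1: [0, 0, 0, 0, 0, 0]
1 nonzero row, so rank(T) = 1.
T has 6 columns; by rank–nullity, nullity = 6 − 1 = 5.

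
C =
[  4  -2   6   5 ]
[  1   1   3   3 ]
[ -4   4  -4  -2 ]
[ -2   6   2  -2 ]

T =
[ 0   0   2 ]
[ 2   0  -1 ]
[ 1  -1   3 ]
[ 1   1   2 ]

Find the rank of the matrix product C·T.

First compute CT:
[[  7,  -1,  38],
 [  8,   0,  16],
 [  2,   2, -28],
 [ 12,  -4,  -8]]
Now row reduce the product.
R2 ← R2 − (8/7)·R1: [0, 8/7, -192/7]
R3 ← R3 − (2/7)·R1: [0, 16/7, -272/7]
R4 ← R4 − (12/7)·R1: [0, -16/7, -512/7]
R3 ← R3 − (2)·R2: [0, 0, 16]
R4 ← R4 + (2)·R2: [0, 0, -128]
R4 ← R4 + (8)·R3: [0, 0, 0]
3 nonzero rows, so rank(CT) = 3.

3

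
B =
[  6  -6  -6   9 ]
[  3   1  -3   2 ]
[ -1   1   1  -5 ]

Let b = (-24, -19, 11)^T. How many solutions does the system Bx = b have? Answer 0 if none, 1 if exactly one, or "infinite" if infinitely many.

infinite

Row reduce the augmented matrix [B | b].
R2 ← R2 − (1/2)·R1: [0, 4, 0, -5/2, -7]
R3 ← R3 + (1/6)·R1: [0, 0, 0, -7/2, 7]
The echelon form has 3 nonzero rows, and every pivot lies in the first 4 columns, so rank(B) = rank([B|b]) = 3.
The system is consistent.
rank = 3 < 4 unknowns, so there are infinitely many solutions.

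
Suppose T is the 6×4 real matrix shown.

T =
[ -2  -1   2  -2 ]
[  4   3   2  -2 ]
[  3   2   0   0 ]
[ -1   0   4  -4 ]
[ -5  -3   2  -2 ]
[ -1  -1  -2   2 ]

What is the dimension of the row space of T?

Row reduce to echelon form.
R2 ← R2 + (2)·R1: [0, 1, 6, -6]
R3 ← R3 + (3/2)·R1: [0, 1/2, 3, -3]
R4 ← R4 − (1/2)·R1: [0, 1/2, 3, -3]
R5 ← R5 − (5/2)·R1: [0, -1/2, -3, 3]
R6 ← R6 − (1/2)·R1: [0, -1/2, -3, 3]
R3 ← R3 − (1/2)·R2: [0, 0, 0, 0]
R4 ← R4 − (1/2)·R2: [0, 0, 0, 0]
R5 ← R5 + (1/2)·R2: [0, 0, 0, 0]
R6 ← R6 + (1/2)·R2: [0, 0, 0, 0]
Echelon form has 2 nonzero rows, so rank(T) = 2.
The row space has dimension equal to the rank: 2.

2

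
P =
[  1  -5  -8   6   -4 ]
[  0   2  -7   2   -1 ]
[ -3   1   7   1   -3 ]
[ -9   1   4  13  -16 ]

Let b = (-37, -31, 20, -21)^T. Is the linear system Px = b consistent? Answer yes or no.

yes

Row reduce the augmented matrix [P | b].
R3 ← R3 + (3)·R1: [0, -14, -17, 19, -15, -91]
R4 ← R4 + (9)·R1: [0, -44, -68, 67, -52, -354]
R3 ← R3 + (7)·R2: [0, 0, -66, 33, -22, -308]
R4 ← R4 + (22)·R2: [0, 0, -222, 111, -74, -1036]
R4 ← R4 − (37/11)·R3: [0, 0, 0, 0, 0, 0]
The echelon form has 3 nonzero rows, and every pivot lies in the first 5 columns, so rank(P) = rank([P|b]) = 3.
The system is consistent.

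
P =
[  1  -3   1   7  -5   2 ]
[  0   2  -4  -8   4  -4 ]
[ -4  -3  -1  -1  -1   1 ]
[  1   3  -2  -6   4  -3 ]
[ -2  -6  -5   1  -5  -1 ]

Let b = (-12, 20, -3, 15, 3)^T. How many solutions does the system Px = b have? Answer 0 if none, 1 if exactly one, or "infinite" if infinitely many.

infinite

Row reduce the augmented matrix [P | b].
R3 ← R3 + (4)·R1: [0, -15, 3, 27, -21, 9, -51]
R4 ← R4 − R1: [0, 6, -3, -13, 9, -5, 27]
R5 ← R5 + (2)·R1: [0, -12, -3, 15, -15, 3, -21]
R3 ← R3 + (15/2)·R2: [0, 0, -27, -33, 9, -21, 99]
R4 ← R4 − (3)·R2: [0, 0, 9, 11, -3, 7, -33]
R5 ← R5 + (6)·R2: [0, 0, -27, -33, 9, -21, 99]
R4 ← R4 + (1/3)·R3: [0, 0, 0, 0, 0, 0, 0]
R5 ← R5 − R3: [0, 0, 0, 0, 0, 0, 0]
The echelon form has 3 nonzero rows, and every pivot lies in the first 6 columns, so rank(P) = rank([P|b]) = 3.
The system is consistent.
rank = 3 < 6 unknowns, so there are infinitely many solutions.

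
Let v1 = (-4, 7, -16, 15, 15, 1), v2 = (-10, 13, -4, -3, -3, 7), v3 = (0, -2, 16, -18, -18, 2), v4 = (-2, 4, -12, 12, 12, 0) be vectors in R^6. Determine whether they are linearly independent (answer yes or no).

Form the matrix with these vectors as rows and row reduce.
R2 ← R2 − (5/2)·R1: [0, -9/2, 36, -81/2, -81/2, 9/2]
R4 ← R4 − (1/2)·R1: [0, 1/2, -4, 9/2, 9/2, -1/2]
R3 ← R3 − (4/9)·R2: [0, 0, 0, 0, 0, 0]
R4 ← R4 + (1/9)·R2: [0, 0, 0, 0, 0, 0]
2 nonzero rows, so the 4 vectors span a space of dimension 2.
Since 2 < 4, the vectors are linearly dependent.

no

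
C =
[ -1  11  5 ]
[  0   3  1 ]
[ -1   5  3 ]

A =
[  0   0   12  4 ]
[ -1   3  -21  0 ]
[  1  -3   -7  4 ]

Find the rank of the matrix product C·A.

2

First compute CA:
[[ -6,  18, -278,  16],
 [ -2,   6, -70,   4],
 [ -2,   6, -138,   8]]
Now row reduce the product.
R2 ← R2 − (1/3)·R1: [0, 0, 68/3, -4/3]
R3 ← R3 − (1/3)·R1: [0, 0, -136/3, 8/3]
R3 ← R3 + (2)·R2: [0, 0, 0, 0]
2 nonzero rows, so rank(CA) = 2.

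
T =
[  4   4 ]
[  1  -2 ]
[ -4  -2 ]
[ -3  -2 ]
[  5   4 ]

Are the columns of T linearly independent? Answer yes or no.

Row reduce T to echelon form.
R2 ← R2 − (1/4)·R1: [0, -3]
R3 ← R3 + R1: [0, 2]
R4 ← R4 + (3/4)·R1: [0, 1]
R5 ← R5 − (5/4)·R1: [0, -1]
R3 ← R3 + (2/3)·R2: [0, 0]
R4 ← R4 + (1/3)·R2: [0, 0]
R5 ← R5 − (1/3)·R2: [0, 0]
2 pivots among 2 columns.
Every column is a pivot column, so the columns are linearly independent.

yes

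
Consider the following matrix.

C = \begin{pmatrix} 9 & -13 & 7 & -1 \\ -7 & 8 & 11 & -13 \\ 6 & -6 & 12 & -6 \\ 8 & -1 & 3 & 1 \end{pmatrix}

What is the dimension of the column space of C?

Row reduce to echelon form.
R2 ← R2 + (7/9)·R1: [0, -19/9, 148/9, -124/9]
R3 ← R3 − (2/3)·R1: [0, 8/3, 22/3, -16/3]
R4 ← R4 − (8/9)·R1: [0, 95/9, -29/9, 17/9]
R3 ← R3 + (24/19)·R2: [0, 0, 534/19, -432/19]
R4 ← R4 + (5)·R2: [0, 0, 79, -67]
R4 ← R4 − (1501/534)·R3: [0, 0, 0, -275/89]
Echelon form has 4 nonzero rows, so rank(C) = 4.
The column space has dimension equal to the rank: 4.

4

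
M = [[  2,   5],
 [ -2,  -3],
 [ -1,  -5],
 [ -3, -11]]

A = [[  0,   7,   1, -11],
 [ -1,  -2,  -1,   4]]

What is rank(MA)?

First compute MA:
[[ -5,   4,  -3,  -2],
 [  3,  -8,   1,  10],
 [  5,   3,   4,  -9],
 [ 11,   1,   8, -11]]
Now row reduce the product.
R2 ← R2 + (3/5)·R1: [0, -28/5, -4/5, 44/5]
R3 ← R3 + R1: [0, 7, 1, -11]
R4 ← R4 + (11/5)·R1: [0, 49/5, 7/5, -77/5]
R3 ← R3 + (5/4)·R2: [0, 0, 0, 0]
R4 ← R4 + (7/4)·R2: [0, 0, 0, 0]
2 nonzero rows, so rank(MA) = 2.

2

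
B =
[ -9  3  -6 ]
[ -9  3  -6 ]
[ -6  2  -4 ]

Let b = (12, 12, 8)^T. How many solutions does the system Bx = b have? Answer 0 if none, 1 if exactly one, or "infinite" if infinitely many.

infinite

Row reduce the augmented matrix [B | b].
R2 ← R2 − R1: [0, 0, 0, 0]
R3 ← R3 − (2/3)·R1: [0, 0, 0, 0]
The echelon form has 1 nonzero rows, and every pivot lies in the first 3 columns, so rank(B) = rank([B|b]) = 1.
The system is consistent.
rank = 1 < 3 unknowns, so there are infinitely many solutions.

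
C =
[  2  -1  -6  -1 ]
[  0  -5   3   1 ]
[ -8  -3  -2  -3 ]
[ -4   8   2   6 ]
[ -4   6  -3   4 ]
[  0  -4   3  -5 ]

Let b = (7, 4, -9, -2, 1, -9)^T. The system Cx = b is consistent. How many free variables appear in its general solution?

Row reduce the augmented matrix [C | b].
R3 ← R3 + (4)·R1: [0, -7, -26, -7, 19]
R4 ← R4 + (2)·R1: [0, 6, -10, 4, 12]
R5 ← R5 + (2)·R1: [0, 4, -15, 2, 15]
R3 ← R3 − (7/5)·R2: [0, 0, -151/5, -42/5, 67/5]
R4 ← R4 + (6/5)·R2: [0, 0, -32/5, 26/5, 84/5]
R5 ← R5 + (4/5)·R2: [0, 0, -63/5, 14/5, 91/5]
R6 ← R6 − (4/5)·R2: [0, 0, 3/5, -29/5, -61/5]
R4 ← R4 − (32/151)·R3: [0, 0, 0, 1054/151, 2108/151]
R5 ← R5 − (63/151)·R3: [0, 0, 0, 952/151, 1904/151]
R6 ← R6 + (3/151)·R3: [0, 0, 0, -901/151, -1802/151]
R5 ← R5 − (28/31)·R4: [0, 0, 0, 0, 0]
R6 ← R6 + (53/62)·R4: [0, 0, 0, 0, 0]
The echelon form has 4 nonzero rows, and every pivot lies in the first 4 columns, so rank(C) = rank([C|b]) = 4.
The system is consistent.
Free variables = (unknowns) − (rank) = 4 − 4 = 0.

0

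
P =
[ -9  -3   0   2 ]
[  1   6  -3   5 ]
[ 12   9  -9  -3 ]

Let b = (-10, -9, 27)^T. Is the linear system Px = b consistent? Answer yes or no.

yes

Row reduce the augmented matrix [P | b].
R2 ← R2 + (1/9)·R1: [0, 17/3, -3, 47/9, -91/9]
R3 ← R3 + (4/3)·R1: [0, 5, -9, -1/3, 41/3]
R3 ← R3 − (15/17)·R2: [0, 0, -108/17, -84/17, 384/17]
The echelon form has 3 nonzero rows, and every pivot lies in the first 4 columns, so rank(P) = rank([P|b]) = 3.
The system is consistent.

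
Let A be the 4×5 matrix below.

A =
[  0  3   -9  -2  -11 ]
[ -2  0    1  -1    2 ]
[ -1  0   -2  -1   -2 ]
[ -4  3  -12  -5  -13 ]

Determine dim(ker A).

2

Row reduce to echelon form.
Swap R1 ↔ R2
R3 ← R3 − (1/2)·R1: [0, 0, -5/2, -1/2, -3]
R4 ← R4 − (2)·R1: [0, 3, -14, -3, -17]
R4 ← R4 − R2: [0, 0, -5, -1, -6]
R4 ← R4 − (2)·R3: [0, 0, 0, 0, 0]
3 nonzero rows, so rank(A) = 3.
A has 5 columns; by rank–nullity, nullity = 5 − 3 = 2.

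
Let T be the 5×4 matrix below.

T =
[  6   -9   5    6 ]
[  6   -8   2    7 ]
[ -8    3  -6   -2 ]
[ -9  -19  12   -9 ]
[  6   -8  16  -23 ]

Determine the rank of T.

4

Row reduce to echelon form.
R2 ← R2 − R1: [0, 1, -3, 1]
R3 ← R3 + (4/3)·R1: [0, -9, 2/3, 6]
R4 ← R4 + (3/2)·R1: [0, -65/2, 39/2, 0]
R5 ← R5 − R1: [0, 1, 11, -29]
R3 ← R3 + (9)·R2: [0, 0, -79/3, 15]
R4 ← R4 + (65/2)·R2: [0, 0, -78, 65/2]
R5 ← R5 − R2: [0, 0, 14, -30]
R4 ← R4 − (234/79)·R3: [0, 0, 0, -1885/158]
R5 ← R5 + (42/79)·R3: [0, 0, 0, -1740/79]
R5 ← R5 − (24/13)·R4: [0, 0, 0, 0]
Echelon form has 4 nonzero rows, so rank(T) = 4.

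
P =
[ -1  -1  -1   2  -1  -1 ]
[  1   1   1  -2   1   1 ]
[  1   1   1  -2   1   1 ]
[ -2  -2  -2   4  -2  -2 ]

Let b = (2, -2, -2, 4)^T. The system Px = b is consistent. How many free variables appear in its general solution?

Row reduce the augmented matrix [P | b].
R2 ← R2 + R1: [0, 0, 0, 0, 0, 0, 0]
R3 ← R3 + R1: [0, 0, 0, 0, 0, 0, 0]
R4 ← R4 − (2)·R1: [0, 0, 0, 0, 0, 0, 0]
The echelon form has 1 nonzero rows, and every pivot lies in the first 6 columns, so rank(P) = rank([P|b]) = 1.
The system is consistent.
Free variables = (unknowns) − (rank) = 6 − 1 = 5.

5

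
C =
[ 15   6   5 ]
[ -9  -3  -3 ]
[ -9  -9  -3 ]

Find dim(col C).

2

Row reduce to echelon form.
R2 ← R2 + (3/5)·R1: [0, 3/5, 0]
R3 ← R3 + (3/5)·R1: [0, -27/5, 0]
R3 ← R3 + (9)·R2: [0, 0, 0]
Echelon form has 2 nonzero rows, so rank(C) = 2.
The column space has dimension equal to the rank: 2.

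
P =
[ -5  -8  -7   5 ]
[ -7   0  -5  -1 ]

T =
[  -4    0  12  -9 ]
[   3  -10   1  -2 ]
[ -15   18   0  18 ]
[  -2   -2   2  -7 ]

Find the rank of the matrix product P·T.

2

First compute PT:
[[ 91, -56, -58, -100],
 [105, -88, -86, -20]]
Now row reduce the product.
R2 ← R2 − (15/13)·R1: [0, -304/13, -248/13, 1240/13]
2 nonzero rows, so rank(PT) = 2.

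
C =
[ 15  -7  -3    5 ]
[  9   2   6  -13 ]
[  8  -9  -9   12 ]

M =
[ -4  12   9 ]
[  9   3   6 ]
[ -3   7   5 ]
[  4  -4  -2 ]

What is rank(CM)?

2

First compute CM:
[[-94, 118,  68],
 [-88, 208, 149],
 [-38, -42, -51]]
Now row reduce the product.
R2 ← R2 − (44/47)·R1: [0, 4584/47, 4011/47]
R3 ← R3 − (19/47)·R1: [0, -4216/47, -3689/47]
R3 ← R3 + (527/573)·R2: [0, 0, 0]
2 nonzero rows, so rank(CM) = 2.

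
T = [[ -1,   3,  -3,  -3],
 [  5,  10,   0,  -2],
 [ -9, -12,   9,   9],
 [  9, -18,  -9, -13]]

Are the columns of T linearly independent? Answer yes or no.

Row reduce T to echelon form.
R2 ← R2 + (5)·R1: [0, 25, -15, -17]
R3 ← R3 − (9)·R1: [0, -39, 36, 36]
R4 ← R4 + (9)·R1: [0, 9, -36, -40]
R3 ← R3 + (39/25)·R2: [0, 0, 63/5, 237/25]
R4 ← R4 − (9/25)·R2: [0, 0, -153/5, -847/25]
R4 ← R4 + (17/7)·R3: [0, 0, 0, -76/7]
4 pivots among 4 columns.
Every column is a pivot column, so the columns are linearly independent.

yes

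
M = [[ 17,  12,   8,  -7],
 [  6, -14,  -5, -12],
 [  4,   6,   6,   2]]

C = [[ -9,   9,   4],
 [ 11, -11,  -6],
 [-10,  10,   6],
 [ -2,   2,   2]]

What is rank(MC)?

2

First compute MC:
[[-87,  87,  30],
 [-134, 134,  54],
 [-34,  34,  20]]
Now row reduce the product.
R2 ← R2 − (134/87)·R1: [0, 0, 226/29]
R3 ← R3 − (34/87)·R1: [0, 0, 240/29]
R3 ← R3 − (120/113)·R2: [0, 0, 0]
2 nonzero rows, so rank(MC) = 2.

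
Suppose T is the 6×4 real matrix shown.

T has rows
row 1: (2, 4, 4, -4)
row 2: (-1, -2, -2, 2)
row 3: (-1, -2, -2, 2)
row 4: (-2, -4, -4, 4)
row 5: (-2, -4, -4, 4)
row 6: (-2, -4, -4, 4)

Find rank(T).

1

Row reduce to echelon form.
R2 ← R2 + (1/2)·R1: [0, 0, 0, 0]
R3 ← R3 + (1/2)·R1: [0, 0, 0, 0]
R4 ← R4 + R1: [0, 0, 0, 0]
R5 ← R5 + R1: [0, 0, 0, 0]
R6 ← R6 + R1: [0, 0, 0, 0]
Echelon form has 1 nonzero row, so rank(T) = 1.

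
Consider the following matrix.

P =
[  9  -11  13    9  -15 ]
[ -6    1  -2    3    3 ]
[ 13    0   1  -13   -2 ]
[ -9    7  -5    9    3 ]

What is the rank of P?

3

Row reduce to echelon form.
R2 ← R2 + (2/3)·R1: [0, -19/3, 20/3, 9, -7]
R3 ← R3 − (13/9)·R1: [0, 143/9, -160/9, -26, 59/3]
R4 ← R4 + R1: [0, -4, 8, 18, -12]
R3 ← R3 + (143/57)·R2: [0, 0, -20/19, -65/19, 40/19]
R4 ← R4 − (12/19)·R2: [0, 0, 72/19, 234/19, -144/19]
R4 ← R4 + (18/5)·R3: [0, 0, 0, 0, 0]
Echelon form has 3 nonzero rows, so rank(P) = 3.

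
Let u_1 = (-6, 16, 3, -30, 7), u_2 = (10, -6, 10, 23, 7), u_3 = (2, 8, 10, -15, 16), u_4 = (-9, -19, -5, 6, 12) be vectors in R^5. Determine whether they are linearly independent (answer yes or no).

yes

Form the matrix with these vectors as rows and row reduce.
R2 ← R2 + (5/3)·R1: [0, 62/3, 15, -27, 56/3]
R3 ← R3 + (1/3)·R1: [0, 40/3, 11, -25, 55/3]
R4 ← R4 − (3/2)·R1: [0, -43, -19/2, 51, 3/2]
R3 ← R3 − (20/31)·R2: [0, 0, 41/31, -235/31, 195/31]
R4 ← R4 + (129/62)·R2: [0, 0, 673/31, -321/62, 2501/62]
R4 ← R4 − (673/41)·R3: [0, 0, 0, 9779/82, -5159/82]
4 nonzero rows, so the 4 vectors span a space of dimension 4.
Since 4 = 4, the vectors are linearly independent.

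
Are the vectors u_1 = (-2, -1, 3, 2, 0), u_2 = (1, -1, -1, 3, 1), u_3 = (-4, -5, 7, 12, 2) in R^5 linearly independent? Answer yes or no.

Form the matrix with these vectors as rows and row reduce.
R2 ← R2 + (1/2)·R1: [0, -3/2, 1/2, 4, 1]
R3 ← R3 − (2)·R1: [0, -3, 1, 8, 2]
R3 ← R3 − (2)·R2: [0, 0, 0, 0, 0]
2 nonzero rows, so the 3 vectors span a space of dimension 2.
Since 2 < 3, the vectors are linearly dependent.

no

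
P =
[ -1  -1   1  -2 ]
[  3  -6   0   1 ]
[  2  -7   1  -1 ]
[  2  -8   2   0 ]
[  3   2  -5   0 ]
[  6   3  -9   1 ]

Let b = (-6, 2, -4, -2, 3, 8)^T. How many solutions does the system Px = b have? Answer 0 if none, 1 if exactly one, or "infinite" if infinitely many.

Row reduce the augmented matrix [P | b].
R2 ← R2 + (3)·R1: [0, -9, 3, -5, -16]
R3 ← R3 + (2)·R1: [0, -9, 3, -5, -16]
R4 ← R4 + (2)·R1: [0, -10, 4, -4, -14]
R5 ← R5 + (3)·R1: [0, -1, -2, -6, -15]
R6 ← R6 + (6)·R1: [0, -3, -3, -11, -28]
R3 ← R3 − R2: [0, 0, 0, 0, 0]
R4 ← R4 − (10/9)·R2: [0, 0, 2/3, 14/9, 34/9]
R5 ← R5 − (1/9)·R2: [0, 0, -7/3, -49/9, -119/9]
R6 ← R6 − (1/3)·R2: [0, 0, -4, -28/3, -68/3]
Swap R3 ↔ R4
R5 ← R5 + (7/2)·R3: [0, 0, 0, 0, 0]
R6 ← R6 + (6)·R3: [0, 0, 0, 0, 0]
The echelon form has 3 nonzero rows, and every pivot lies in the first 4 columns, so rank(P) = rank([P|b]) = 3.
The system is consistent.
rank = 3 < 4 unknowns, so there are infinitely many solutions.

infinite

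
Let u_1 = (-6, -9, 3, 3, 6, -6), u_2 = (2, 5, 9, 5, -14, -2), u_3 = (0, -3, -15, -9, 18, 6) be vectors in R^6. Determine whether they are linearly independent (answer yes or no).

Form the matrix with these vectors as rows and row reduce.
R2 ← R2 + (1/3)·R1: [0, 2, 10, 6, -12, -4]
R3 ← R3 + (3/2)·R2: [0, 0, 0, 0, 0, 0]
2 nonzero rows, so the 3 vectors span a space of dimension 2.
Since 2 < 3, the vectors are linearly dependent.

no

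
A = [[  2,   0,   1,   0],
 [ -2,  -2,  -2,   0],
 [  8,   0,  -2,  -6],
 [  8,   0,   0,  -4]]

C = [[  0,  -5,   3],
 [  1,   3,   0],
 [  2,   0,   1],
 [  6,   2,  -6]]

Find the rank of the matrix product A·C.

3

First compute AC:
[[  2, -10,   7],
 [ -6,   4,  -8],
 [-40, -52,  58],
 [-24, -48,  48]]
Now row reduce the product.
R2 ← R2 + (3)·R1: [0, -26, 13]
R3 ← R3 + (20)·R1: [0, -252, 198]
R4 ← R4 + (12)·R1: [0, -168, 132]
R3 ← R3 − (126/13)·R2: [0, 0, 72]
R4 ← R4 − (84/13)·R2: [0, 0, 48]
R4 ← R4 − (2/3)·R3: [0, 0, 0]
3 nonzero rows, so rank(AC) = 3.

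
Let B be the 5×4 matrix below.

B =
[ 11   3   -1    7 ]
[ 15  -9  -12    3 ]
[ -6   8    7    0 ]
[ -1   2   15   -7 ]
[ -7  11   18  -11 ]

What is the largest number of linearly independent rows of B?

Row reduce to echelon form.
R2 ← R2 − (15/11)·R1: [0, -144/11, -117/11, -72/11]
R3 ← R3 + (6/11)·R1: [0, 106/11, 71/11, 42/11]
R4 ← R4 + (1/11)·R1: [0, 25/11, 164/11, -70/11]
R5 ← R5 + (7/11)·R1: [0, 142/11, 191/11, -72/11]
R3 ← R3 + (53/72)·R2: [0, 0, -11/8, -1]
R4 ← R4 + (25/144)·R2: [0, 0, 209/16, -15/2]
R5 ← R5 + (71/72)·R2: [0, 0, 55/8, -13]
R4 ← R4 + (19/2)·R3: [0, 0, 0, -17]
R5 ← R5 + (5)·R3: [0, 0, 0, -18]
R5 ← R5 − (18/17)·R4: [0, 0, 0, 0]
Echelon form has 4 nonzero rows, so rank(B) = 4.
The rank gives the maximum number of linearly independent rows: 4.

4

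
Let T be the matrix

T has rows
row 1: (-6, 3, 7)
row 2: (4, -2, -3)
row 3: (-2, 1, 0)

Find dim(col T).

2

Row reduce to echelon form.
R2 ← R2 + (2/3)·R1: [0, 0, 5/3]
R3 ← R3 − (1/3)·R1: [0, 0, -7/3]
R3 ← R3 + (7/5)·R2: [0, 0, 0]
Echelon form has 2 nonzero rows, so rank(T) = 2.
The column space has dimension equal to the rank: 2.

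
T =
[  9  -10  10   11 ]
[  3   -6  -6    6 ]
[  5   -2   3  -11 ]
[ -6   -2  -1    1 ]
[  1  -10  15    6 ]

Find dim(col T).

Row reduce to echelon form.
R2 ← R2 − (1/3)·R1: [0, -8/3, -28/3, 7/3]
R3 ← R3 − (5/9)·R1: [0, 32/9, -23/9, -154/9]
R4 ← R4 + (2/3)·R1: [0, -26/3, 17/3, 25/3]
R5 ← R5 − (1/9)·R1: [0, -80/9, 125/9, 43/9]
R3 ← R3 + (4/3)·R2: [0, 0, -15, -14]
R4 ← R4 − (13/4)·R2: [0, 0, 36, 3/4]
R5 ← R5 − (10/3)·R2: [0, 0, 45, -3]
R4 ← R4 + (12/5)·R3: [0, 0, 0, -657/20]
R5 ← R5 + (3)·R3: [0, 0, 0, -45]
R5 ← R5 − (100/73)·R4: [0, 0, 0, 0]
Echelon form has 4 nonzero rows, so rank(T) = 4.
The column space has dimension equal to the rank: 4.

4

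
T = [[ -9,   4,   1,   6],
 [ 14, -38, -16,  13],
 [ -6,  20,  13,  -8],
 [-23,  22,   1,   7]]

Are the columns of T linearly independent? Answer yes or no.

yes

Row reduce T to echelon form.
R2 ← R2 + (14/9)·R1: [0, -286/9, -130/9, 67/3]
R3 ← R3 − (2/3)·R1: [0, 52/3, 37/3, -12]
R4 ← R4 − (23/9)·R1: [0, 106/9, -14/9, -25/3]
R3 ← R3 + (6/11)·R2: [0, 0, 49/11, 2/11]
R4 ← R4 + (53/143)·R2: [0, 0, -76/11, -8/143]
R4 ← R4 + (76/49)·R3: [0, 0, 0, 144/637]
4 pivots among 4 columns.
Every column is a pivot column, so the columns are linearly independent.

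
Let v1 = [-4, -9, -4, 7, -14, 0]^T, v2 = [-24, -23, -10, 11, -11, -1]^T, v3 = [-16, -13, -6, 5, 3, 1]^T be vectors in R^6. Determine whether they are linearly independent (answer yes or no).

Form the matrix with these vectors as rows and row reduce.
R2 ← R2 − (6)·R1: [0, 31, 14, -31, 73, -1]
R3 ← R3 − (4)·R1: [0, 23, 10, -23, 59, 1]
R3 ← R3 − (23/31)·R2: [0, 0, -12/31, 0, 150/31, 54/31]
3 nonzero rows, so the 3 vectors span a space of dimension 3.
Since 3 = 3, the vectors are linearly independent.

yes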